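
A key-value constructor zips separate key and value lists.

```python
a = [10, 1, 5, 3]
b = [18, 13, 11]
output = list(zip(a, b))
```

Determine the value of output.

Step 1: zip stops at shortest (len(a)=4, len(b)=3):
  Index 0: (10, 18)
  Index 1: (1, 13)
  Index 2: (5, 11)
Step 2: Last element of a (3) has no pair, dropped.
Therefore output = [(10, 18), (1, 13), (5, 11)].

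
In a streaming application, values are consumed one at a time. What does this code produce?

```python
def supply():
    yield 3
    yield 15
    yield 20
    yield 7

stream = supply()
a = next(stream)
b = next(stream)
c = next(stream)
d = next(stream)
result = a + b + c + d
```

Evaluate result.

Step 1: Create generator and consume all values:
  a = next(stream) = 3
  b = next(stream) = 15
  c = next(stream) = 20
  d = next(stream) = 7
Step 2: result = 3 + 15 + 20 + 7 = 45.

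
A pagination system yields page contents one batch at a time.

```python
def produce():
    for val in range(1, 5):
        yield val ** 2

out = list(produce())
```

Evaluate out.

Step 1: For each val in range(1, 5), yield val**2:
  val=1: yield 1**2 = 1
  val=2: yield 2**2 = 4
  val=3: yield 3**2 = 9
  val=4: yield 4**2 = 16
Therefore out = [1, 4, 9, 16].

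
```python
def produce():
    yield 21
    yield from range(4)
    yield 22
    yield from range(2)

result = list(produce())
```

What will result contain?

Step 1: Trace yields in order:
  yield 21
  yield 0
  yield 1
  yield 2
  yield 3
  yield 22
  yield 0
  yield 1
Therefore result = [21, 0, 1, 2, 3, 22, 0, 1].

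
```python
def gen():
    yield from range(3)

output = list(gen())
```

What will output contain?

Step 1: yield from delegates to the iterable, yielding each element.
Step 2: Collected values: [0, 1, 2].
Therefore output = [0, 1, 2].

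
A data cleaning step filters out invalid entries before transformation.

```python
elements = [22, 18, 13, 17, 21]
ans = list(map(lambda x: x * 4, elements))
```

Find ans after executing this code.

Step 1: Apply lambda x: x * 4 to each element:
  22 -> 88
  18 -> 72
  13 -> 52
  17 -> 68
  21 -> 84
Therefore ans = [88, 72, 52, 68, 84].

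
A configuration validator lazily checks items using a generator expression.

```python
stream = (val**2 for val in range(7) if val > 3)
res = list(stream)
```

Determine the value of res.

Step 1: For range(7), keep val > 3, then square:
  val=0: 0 <= 3, excluded
  val=1: 1 <= 3, excluded
  val=2: 2 <= 3, excluded
  val=3: 3 <= 3, excluded
  val=4: 4 > 3, yield 4**2 = 16
  val=5: 5 > 3, yield 5**2 = 25
  val=6: 6 > 3, yield 6**2 = 36
Therefore res = [16, 25, 36].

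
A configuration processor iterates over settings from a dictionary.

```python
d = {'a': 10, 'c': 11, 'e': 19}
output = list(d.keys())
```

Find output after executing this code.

Step 1: d.keys() returns the dictionary keys in insertion order.
Therefore output = ['a', 'c', 'e'].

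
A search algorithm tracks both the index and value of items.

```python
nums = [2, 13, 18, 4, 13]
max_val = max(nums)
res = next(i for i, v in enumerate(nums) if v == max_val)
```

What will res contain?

Step 1: max([2, 13, 18, 4, 13]) = 18.
Step 2: Find first index where value == 18:
  Index 0: 2 != 18
  Index 1: 13 != 18
  Index 2: 18 == 18, found!
Therefore res = 2.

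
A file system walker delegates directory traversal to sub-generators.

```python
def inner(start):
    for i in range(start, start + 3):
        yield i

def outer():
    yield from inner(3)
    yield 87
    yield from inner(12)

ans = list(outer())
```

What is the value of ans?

Step 1: outer() delegates to inner(3):
  yield 3
  yield 4
  yield 5
Step 2: yield 87
Step 3: Delegates to inner(12):
  yield 12
  yield 13
  yield 14
Therefore ans = [3, 4, 5, 87, 12, 13, 14].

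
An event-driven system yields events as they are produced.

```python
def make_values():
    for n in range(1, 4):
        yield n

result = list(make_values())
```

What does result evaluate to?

Step 1: The generator yields each value from range(1, 4).
Step 2: list() consumes all yields: [1, 2, 3].
Therefore result = [1, 2, 3].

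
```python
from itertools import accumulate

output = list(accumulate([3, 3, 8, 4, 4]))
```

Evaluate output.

Step 1: accumulate computes running sums:
  + 3 = 3
  + 3 = 6
  + 8 = 14
  + 4 = 18
  + 4 = 22
Therefore output = [3, 6, 14, 18, 22].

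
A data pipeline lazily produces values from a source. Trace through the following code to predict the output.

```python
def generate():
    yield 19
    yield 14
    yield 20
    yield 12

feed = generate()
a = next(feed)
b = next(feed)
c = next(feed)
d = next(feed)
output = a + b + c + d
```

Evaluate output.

Step 1: Create generator and consume all values:
  a = next(feed) = 19
  b = next(feed) = 14
  c = next(feed) = 20
  d = next(feed) = 12
Step 2: output = 19 + 14 + 20 + 12 = 65.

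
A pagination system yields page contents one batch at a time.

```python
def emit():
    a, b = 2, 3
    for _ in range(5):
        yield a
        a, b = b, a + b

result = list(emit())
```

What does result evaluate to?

Step 1: Fibonacci-like sequence starting with a=2, b=3:
  Iteration 1: yield a=2, then a,b = 3,5
  Iteration 2: yield a=3, then a,b = 5,8
  Iteration 3: yield a=5, then a,b = 8,13
  Iteration 4: yield a=8, then a,b = 13,21
  Iteration 5: yield a=13, then a,b = 21,34
Therefore result = [2, 3, 5, 8, 13].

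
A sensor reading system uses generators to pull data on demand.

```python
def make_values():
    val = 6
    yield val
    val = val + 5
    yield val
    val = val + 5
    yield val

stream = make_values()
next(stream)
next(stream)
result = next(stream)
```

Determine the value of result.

Step 1: Trace through generator execution:
  Yield 1: val starts at 6, yield 6
  Yield 2: val = 6 + 5 = 11, yield 11
  Yield 3: val = 11 + 5 = 16, yield 16
Step 2: First next() gets 6, second next() gets the second value, third next() yields 16.
Therefore result = 16.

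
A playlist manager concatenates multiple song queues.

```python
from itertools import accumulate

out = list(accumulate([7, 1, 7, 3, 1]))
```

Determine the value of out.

Step 1: accumulate computes running sums:
  + 7 = 7
  + 1 = 8
  + 7 = 15
  + 3 = 18
  + 1 = 19
Therefore out = [7, 8, 15, 18, 19].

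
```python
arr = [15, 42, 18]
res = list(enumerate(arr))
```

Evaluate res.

Step 1: enumerate pairs each element with its index:
  (0, 15)
  (1, 42)
  (2, 18)
Therefore res = [(0, 15), (1, 42), (2, 18)].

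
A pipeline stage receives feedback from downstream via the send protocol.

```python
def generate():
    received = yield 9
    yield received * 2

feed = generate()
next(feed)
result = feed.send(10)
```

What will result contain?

Step 1: next(feed) advances to first yield, producing 9.
Step 2: send(10) resumes, received = 10.
Step 3: yield received * 2 = 10 * 2 = 20.
Therefore result = 20.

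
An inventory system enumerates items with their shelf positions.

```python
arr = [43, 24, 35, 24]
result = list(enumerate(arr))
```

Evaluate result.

Step 1: enumerate pairs each element with its index:
  (0, 43)
  (1, 24)
  (2, 35)
  (3, 24)
Therefore result = [(0, 43), (1, 24), (2, 35), (3, 24)].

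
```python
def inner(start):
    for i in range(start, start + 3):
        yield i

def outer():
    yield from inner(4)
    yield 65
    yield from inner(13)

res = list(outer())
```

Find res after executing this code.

Step 1: outer() delegates to inner(4):
  yield 4
  yield 5
  yield 6
Step 2: yield 65
Step 3: Delegates to inner(13):
  yield 13
  yield 14
  yield 15
Therefore res = [4, 5, 6, 65, 13, 14, 15].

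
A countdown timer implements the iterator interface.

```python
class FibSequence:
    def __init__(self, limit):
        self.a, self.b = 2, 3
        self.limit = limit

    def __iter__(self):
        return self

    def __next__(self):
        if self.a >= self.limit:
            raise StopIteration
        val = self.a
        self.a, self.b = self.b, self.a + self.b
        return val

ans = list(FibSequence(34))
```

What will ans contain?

Step 1: Fibonacci-like sequence (a=2, b=3) until >= 34:
  Yield 2, then a,b = 3,5
  Yield 3, then a,b = 5,8
  Yield 5, then a,b = 8,13
  Yield 8, then a,b = 13,21
  Yield 13, then a,b = 21,34
  Yield 21, then a,b = 34,55
Step 2: 34 >= 34, stop.
Therefore ans = [2, 3, 5, 8, 13, 21].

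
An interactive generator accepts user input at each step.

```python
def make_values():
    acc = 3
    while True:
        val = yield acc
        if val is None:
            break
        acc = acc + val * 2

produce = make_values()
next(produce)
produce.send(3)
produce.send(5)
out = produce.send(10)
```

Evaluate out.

Step 1: next() -> yield acc=3.
Step 2: send(3) -> val=3, acc = 3 + 3*2 = 9, yield 9.
Step 3: send(5) -> val=5, acc = 9 + 5*2 = 19, yield 19.
Step 4: send(10) -> val=10, acc = 19 + 10*2 = 39, yield 39.
Therefore out = 39.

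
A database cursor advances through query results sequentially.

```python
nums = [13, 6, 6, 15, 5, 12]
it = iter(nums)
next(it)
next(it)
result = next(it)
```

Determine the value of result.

Step 1: Create iterator over [13, 6, 6, 15, 5, 12].
Step 2: next() consumes 13.
Step 3: next() consumes 6.
Step 4: next() returns 6.
Therefore result = 6.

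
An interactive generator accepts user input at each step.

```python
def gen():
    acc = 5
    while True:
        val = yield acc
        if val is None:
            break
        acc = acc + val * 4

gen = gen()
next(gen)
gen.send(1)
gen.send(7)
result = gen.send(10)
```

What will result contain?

Step 1: next() -> yield acc=5.
Step 2: send(1) -> val=1, acc = 5 + 1*4 = 9, yield 9.
Step 3: send(7) -> val=7, acc = 9 + 7*4 = 37, yield 37.
Step 4: send(10) -> val=10, acc = 37 + 10*4 = 77, yield 77.
Therefore result = 77.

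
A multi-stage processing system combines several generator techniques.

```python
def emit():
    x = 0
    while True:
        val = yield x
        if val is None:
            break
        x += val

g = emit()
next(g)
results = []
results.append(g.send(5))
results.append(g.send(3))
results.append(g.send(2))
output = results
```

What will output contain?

Step 1: next(g) -> yield 0.
Step 2: send(5) -> x = 5, yield 5.
Step 3: send(3) -> x = 8, yield 8.
Step 4: send(2) -> x = 10, yield 10.
Therefore output = [5, 8, 10].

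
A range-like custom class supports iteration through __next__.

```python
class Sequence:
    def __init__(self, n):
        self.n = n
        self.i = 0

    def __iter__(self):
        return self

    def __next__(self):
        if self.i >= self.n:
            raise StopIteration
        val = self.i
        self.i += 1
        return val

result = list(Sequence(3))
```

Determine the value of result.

Step 1: Sequence(3) creates an iterator counting 0 to 2.
Step 2: list() consumes all values: [0, 1, 2].
Therefore result = [0, 1, 2].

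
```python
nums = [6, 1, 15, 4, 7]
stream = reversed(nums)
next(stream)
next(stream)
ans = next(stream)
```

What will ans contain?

Step 1: reversed([6, 1, 15, 4, 7]) gives iterator: [7, 4, 15, 1, 6].
Step 2: First next() = 7, second next() = 4.
Step 3: Third next() = 15.
Therefore ans = 15.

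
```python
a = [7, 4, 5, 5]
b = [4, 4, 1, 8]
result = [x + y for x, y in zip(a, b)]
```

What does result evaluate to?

Step 1: Add corresponding elements:
  7 + 4 = 11
  4 + 4 = 8
  5 + 1 = 6
  5 + 8 = 13
Therefore result = [11, 8, 6, 13].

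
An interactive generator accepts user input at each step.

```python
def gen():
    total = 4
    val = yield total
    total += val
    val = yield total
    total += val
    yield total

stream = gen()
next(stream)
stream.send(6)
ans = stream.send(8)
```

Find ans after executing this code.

Step 1: next() -> yield total=4.
Step 2: send(6) -> val=6, total = 4+6 = 10, yield 10.
Step 3: send(8) -> val=8, total = 10+8 = 18, yield 18.
Therefore ans = 18.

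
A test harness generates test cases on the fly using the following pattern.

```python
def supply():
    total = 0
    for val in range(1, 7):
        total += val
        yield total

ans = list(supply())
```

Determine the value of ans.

Step 1: Generator accumulates running sum:
  val=1: total = 1, yield 1
  val=2: total = 3, yield 3
  val=3: total = 6, yield 6
  val=4: total = 10, yield 10
  val=5: total = 15, yield 15
  val=6: total = 21, yield 21
Therefore ans = [1, 3, 6, 10, 15, 21].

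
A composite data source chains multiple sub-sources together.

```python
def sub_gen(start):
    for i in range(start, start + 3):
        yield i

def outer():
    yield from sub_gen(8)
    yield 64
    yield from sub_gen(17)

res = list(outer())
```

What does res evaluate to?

Step 1: outer() delegates to sub_gen(8):
  yield 8
  yield 9
  yield 10
Step 2: yield 64
Step 3: Delegates to sub_gen(17):
  yield 17
  yield 18
  yield 19
Therefore res = [8, 9, 10, 64, 17, 18, 19].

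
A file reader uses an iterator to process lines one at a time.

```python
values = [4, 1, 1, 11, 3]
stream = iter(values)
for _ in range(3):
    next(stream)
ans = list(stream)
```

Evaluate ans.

Step 1: Create iterator over [4, 1, 1, 11, 3].
Step 2: Advance 3 positions (consuming [4, 1, 1]).
Step 3: list() collects remaining elements: [11, 3].
Therefore ans = [11, 3].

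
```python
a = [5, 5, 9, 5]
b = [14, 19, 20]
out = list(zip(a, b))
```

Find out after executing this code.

Step 1: zip stops at shortest (len(a)=4, len(b)=3):
  Index 0: (5, 14)
  Index 1: (5, 19)
  Index 2: (9, 20)
Step 2: Last element of a (5) has no pair, dropped.
Therefore out = [(5, 14), (5, 19), (9, 20)].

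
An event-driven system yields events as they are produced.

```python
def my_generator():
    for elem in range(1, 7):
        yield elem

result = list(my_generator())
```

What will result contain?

Step 1: The generator yields each value from range(1, 7).
Step 2: list() consumes all yields: [1, 2, 3, 4, 5, 6].
Therefore result = [1, 2, 3, 4, 5, 6].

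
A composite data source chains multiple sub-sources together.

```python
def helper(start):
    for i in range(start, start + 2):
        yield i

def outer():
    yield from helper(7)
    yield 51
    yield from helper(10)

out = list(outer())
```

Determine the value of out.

Step 1: outer() delegates to helper(7):
  yield 7
  yield 8
Step 2: yield 51
Step 3: Delegates to helper(10):
  yield 10
  yield 11
Therefore out = [7, 8, 51, 10, 11].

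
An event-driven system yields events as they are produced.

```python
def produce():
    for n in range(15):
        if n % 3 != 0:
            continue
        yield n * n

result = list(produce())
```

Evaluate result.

Step 1: Only yield n**2 when n is divisible by 3:
  n=0: 0 % 3 == 0, yield 0**2 = 0
  n=3: 3 % 3 == 0, yield 3**2 = 9
  n=6: 6 % 3 == 0, yield 6**2 = 36
  n=9: 9 % 3 == 0, yield 9**2 = 81
  n=12: 12 % 3 == 0, yield 12**2 = 144
Therefore result = [0, 9, 36, 81, 144].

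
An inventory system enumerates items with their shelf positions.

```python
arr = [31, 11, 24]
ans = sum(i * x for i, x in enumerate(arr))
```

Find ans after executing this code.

Step 1: Compute i * x for each (i, x) in enumerate([31, 11, 24]):
  i=0, x=31: 0*31 = 0
  i=1, x=11: 1*11 = 11
  i=2, x=24: 2*24 = 48
Step 2: sum = 0 + 11 + 48 = 59.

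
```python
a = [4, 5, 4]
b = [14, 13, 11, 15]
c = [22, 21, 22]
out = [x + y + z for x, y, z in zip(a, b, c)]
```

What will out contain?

Step 1: zip three lists (truncates to shortest, len=3):
  4 + 14 + 22 = 40
  5 + 13 + 21 = 39
  4 + 11 + 22 = 37
Therefore out = [40, 39, 37].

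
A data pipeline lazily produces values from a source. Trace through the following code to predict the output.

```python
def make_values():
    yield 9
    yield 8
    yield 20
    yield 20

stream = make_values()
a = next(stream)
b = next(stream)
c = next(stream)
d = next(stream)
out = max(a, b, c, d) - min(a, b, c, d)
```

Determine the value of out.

Step 1: Create generator and consume all values:
  a = next(stream) = 9
  b = next(stream) = 8
  c = next(stream) = 20
  d = next(stream) = 20
Step 2: max = 20, min = 8, out = 20 - 8 = 12.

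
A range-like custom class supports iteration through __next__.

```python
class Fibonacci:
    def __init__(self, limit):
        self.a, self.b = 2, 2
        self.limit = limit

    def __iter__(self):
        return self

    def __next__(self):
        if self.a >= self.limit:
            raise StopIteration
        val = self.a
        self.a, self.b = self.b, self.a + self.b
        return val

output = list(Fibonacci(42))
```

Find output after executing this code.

Step 1: Fibonacci-like sequence (a=2, b=2) until >= 42:
  Yield 2, then a,b = 2,4
  Yield 2, then a,b = 4,6
  Yield 4, then a,b = 6,10
  Yield 6, then a,b = 10,16
  Yield 10, then a,b = 16,26
  Yield 16, then a,b = 26,42
  Yield 26, then a,b = 42,68
Step 2: 42 >= 42, stop.
Therefore output = [2, 2, 4, 6, 10, 16, 26].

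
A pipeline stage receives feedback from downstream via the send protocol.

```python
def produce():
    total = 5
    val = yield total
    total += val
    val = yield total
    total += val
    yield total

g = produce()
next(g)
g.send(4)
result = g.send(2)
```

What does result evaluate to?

Step 1: next() -> yield total=5.
Step 2: send(4) -> val=4, total = 5+4 = 9, yield 9.
Step 3: send(2) -> val=2, total = 9+2 = 11, yield 11.
Therefore result = 11.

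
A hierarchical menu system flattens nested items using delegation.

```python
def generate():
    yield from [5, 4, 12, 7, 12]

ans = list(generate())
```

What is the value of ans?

Step 1: yield from delegates to the iterable, yielding each element.
Step 2: Collected values: [5, 4, 12, 7, 12].
Therefore ans = [5, 4, 12, 7, 12].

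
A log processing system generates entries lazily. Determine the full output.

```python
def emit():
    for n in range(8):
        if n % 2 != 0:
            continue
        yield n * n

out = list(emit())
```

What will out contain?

Step 1: Only yield n**2 when n is divisible by 2:
  n=0: 0 % 2 == 0, yield 0**2 = 0
  n=2: 2 % 2 == 0, yield 2**2 = 4
  n=4: 4 % 2 == 0, yield 4**2 = 16
  n=6: 6 % 2 == 0, yield 6**2 = 36
Therefore out = [0, 4, 16, 36].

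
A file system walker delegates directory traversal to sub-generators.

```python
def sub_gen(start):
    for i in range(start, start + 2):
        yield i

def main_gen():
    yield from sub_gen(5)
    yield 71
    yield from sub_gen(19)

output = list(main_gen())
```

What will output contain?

Step 1: main_gen() delegates to sub_gen(5):
  yield 5
  yield 6
Step 2: yield 71
Step 3: Delegates to sub_gen(19):
  yield 19
  yield 20
Therefore output = [5, 6, 71, 19, 20].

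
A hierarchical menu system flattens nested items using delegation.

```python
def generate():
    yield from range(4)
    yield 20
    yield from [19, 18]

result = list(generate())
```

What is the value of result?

Step 1: Trace yields in order:
  yield 0
  yield 1
  yield 2
  yield 3
  yield 20
  yield 19
  yield 18
Therefore result = [0, 1, 2, 3, 20, 19, 18].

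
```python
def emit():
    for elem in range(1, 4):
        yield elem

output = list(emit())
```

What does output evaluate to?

Step 1: The generator yields each value from range(1, 4).
Step 2: list() consumes all yields: [1, 2, 3].
Therefore output = [1, 2, 3].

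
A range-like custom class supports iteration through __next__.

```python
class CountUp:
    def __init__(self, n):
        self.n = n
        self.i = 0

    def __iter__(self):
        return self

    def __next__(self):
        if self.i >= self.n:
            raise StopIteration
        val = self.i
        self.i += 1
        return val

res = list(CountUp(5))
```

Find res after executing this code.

Step 1: CountUp(5) creates an iterator counting 0 to 4.
Step 2: list() consumes all values: [0, 1, 2, 3, 4].
Therefore res = [0, 1, 2, 3, 4].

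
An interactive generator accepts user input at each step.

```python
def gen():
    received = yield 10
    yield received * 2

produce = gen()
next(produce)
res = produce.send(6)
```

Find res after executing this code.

Step 1: next(produce) advances to first yield, producing 10.
Step 2: send(6) resumes, received = 6.
Step 3: yield received * 2 = 6 * 2 = 12.
Therefore res = 12.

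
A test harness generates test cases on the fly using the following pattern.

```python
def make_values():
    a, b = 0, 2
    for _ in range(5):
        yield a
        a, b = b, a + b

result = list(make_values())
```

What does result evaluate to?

Step 1: Fibonacci-like sequence starting with a=0, b=2:
  Iteration 1: yield a=0, then a,b = 2,2
  Iteration 2: yield a=2, then a,b = 2,4
  Iteration 3: yield a=2, then a,b = 4,6
  Iteration 4: yield a=4, then a,b = 6,10
  Iteration 5: yield a=6, then a,b = 10,16
Therefore result = [0, 2, 2, 4, 6].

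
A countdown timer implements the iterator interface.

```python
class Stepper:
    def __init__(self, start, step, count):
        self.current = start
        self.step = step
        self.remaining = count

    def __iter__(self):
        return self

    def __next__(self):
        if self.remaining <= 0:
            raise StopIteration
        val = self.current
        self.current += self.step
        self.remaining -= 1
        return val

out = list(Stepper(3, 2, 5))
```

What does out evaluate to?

Step 1: Stepper starts at 3, increments by 2, for 5 steps:
  Yield 3, then current += 2
  Yield 5, then current += 2
  Yield 7, then current += 2
  Yield 9, then current += 2
  Yield 11, then current += 2
Therefore out = [3, 5, 7, 9, 11].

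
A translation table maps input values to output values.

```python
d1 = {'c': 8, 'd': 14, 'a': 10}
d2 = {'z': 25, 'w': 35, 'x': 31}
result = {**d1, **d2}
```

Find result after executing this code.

Step 1: Merge d1 and d2 (d2 values override on key conflicts).
Step 2: d1 has keys ['c', 'd', 'a'], d2 has keys ['z', 'w', 'x'].
Therefore result = {'c': 8, 'd': 14, 'a': 10, 'z': 25, 'w': 35, 'x': 31}.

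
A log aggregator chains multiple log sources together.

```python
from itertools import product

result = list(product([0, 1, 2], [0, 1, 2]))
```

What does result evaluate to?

Step 1: product([0, 1, 2], [0, 1, 2]) gives all pairs:
  (0, 0)
  (0, 1)
  (0, 2)
  (1, 0)
  (1, 1)
  (1, 2)
  (2, 0)
  (2, 1)
  (2, 2)
Therefore result = [(0, 0), (0, 1), (0, 2), (1, 0), (1, 1), (1, 2), (2, 0), (2, 1), (2, 2)].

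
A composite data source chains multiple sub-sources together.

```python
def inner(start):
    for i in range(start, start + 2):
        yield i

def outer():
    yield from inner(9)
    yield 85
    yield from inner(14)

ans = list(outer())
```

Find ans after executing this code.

Step 1: outer() delegates to inner(9):
  yield 9
  yield 10
Step 2: yield 85
Step 3: Delegates to inner(14):
  yield 14
  yield 15
Therefore ans = [9, 10, 85, 14, 15].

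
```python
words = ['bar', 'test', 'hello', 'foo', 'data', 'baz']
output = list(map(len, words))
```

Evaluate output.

Step 1: Map len() to each word:
  'bar' -> 3
  'test' -> 4
  'hello' -> 5
  'foo' -> 3
  'data' -> 4
  'baz' -> 3
Therefore output = [3, 4, 5, 3, 4, 3].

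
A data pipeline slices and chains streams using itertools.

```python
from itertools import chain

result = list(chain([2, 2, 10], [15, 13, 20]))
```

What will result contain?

Step 1: chain() concatenates iterables: [2, 2, 10] + [15, 13, 20].
Therefore result = [2, 2, 10, 15, 13, 20].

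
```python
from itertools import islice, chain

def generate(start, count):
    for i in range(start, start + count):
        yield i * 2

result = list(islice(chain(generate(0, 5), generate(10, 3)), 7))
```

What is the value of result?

Step 1: generate(0, 5) yields [0, 2, 4, 6, 8].
Step 2: generate(10, 3) yields [20, 22, 24].
Step 3: chain concatenates: [0, 2, 4, 6, 8, 20, 22, 24].
Step 4: islice takes first 7: [0, 2, 4, 6, 8, 20, 22].
Therefore result = [0, 2, 4, 6, 8, 20, 22].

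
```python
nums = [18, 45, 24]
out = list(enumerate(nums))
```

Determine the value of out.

Step 1: enumerate pairs each element with its index:
  (0, 18)
  (1, 45)
  (2, 24)
Therefore out = [(0, 18), (1, 45), (2, 24)].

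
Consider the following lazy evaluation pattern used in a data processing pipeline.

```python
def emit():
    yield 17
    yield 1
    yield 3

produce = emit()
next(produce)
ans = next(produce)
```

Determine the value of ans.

Step 1: emit() creates a generator.
Step 2: next(produce) yields 17 (consumed and discarded).
Step 3: next(produce) yields 1, assigned to ans.
Therefore ans = 1.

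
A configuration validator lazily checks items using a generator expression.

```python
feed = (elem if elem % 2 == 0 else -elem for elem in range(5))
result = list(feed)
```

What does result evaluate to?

Step 1: For each elem in range(5), yield elem if even, else -elem:
  elem=0: even, yield 0
  elem=1: odd, yield -1
  elem=2: even, yield 2
  elem=3: odd, yield -3
  elem=4: even, yield 4
Therefore result = [0, -1, 2, -3, 4].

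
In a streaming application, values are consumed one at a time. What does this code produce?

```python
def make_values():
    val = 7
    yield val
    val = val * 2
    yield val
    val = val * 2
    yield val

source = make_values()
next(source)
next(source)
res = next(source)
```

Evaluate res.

Step 1: Trace through generator execution:
  Yield 1: val starts at 7, yield 7
  Yield 2: val = 7 * 2 = 14, yield 14
  Yield 3: val = 14 * 2 = 28, yield 28
Step 2: First next() gets 7, second next() gets the second value, third next() yields 28.
Therefore res = 28.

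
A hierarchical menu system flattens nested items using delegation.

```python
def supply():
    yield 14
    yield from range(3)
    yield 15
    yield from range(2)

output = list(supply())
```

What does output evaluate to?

Step 1: Trace yields in order:
  yield 14
  yield 0
  yield 1
  yield 2
  yield 15
  yield 0
  yield 1
Therefore output = [14, 0, 1, 2, 15, 0, 1].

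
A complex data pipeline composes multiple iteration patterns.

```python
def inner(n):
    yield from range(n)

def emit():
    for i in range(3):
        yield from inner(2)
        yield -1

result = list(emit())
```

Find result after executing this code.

Step 1: For each i in range(3):
  i=0: yield from inner(2) -> [0, 1], then yield -1
  i=1: yield from inner(2) -> [0, 1], then yield -1
  i=2: yield from inner(2) -> [0, 1], then yield -1
Therefore result = [0, 1, -1, 0, 1, -1, 0, 1, -1].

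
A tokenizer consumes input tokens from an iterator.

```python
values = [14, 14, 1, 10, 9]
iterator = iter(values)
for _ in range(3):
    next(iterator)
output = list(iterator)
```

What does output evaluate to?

Step 1: Create iterator over [14, 14, 1, 10, 9].
Step 2: Advance 3 positions (consuming [14, 14, 1]).
Step 3: list() collects remaining elements: [10, 9].
Therefore output = [10, 9].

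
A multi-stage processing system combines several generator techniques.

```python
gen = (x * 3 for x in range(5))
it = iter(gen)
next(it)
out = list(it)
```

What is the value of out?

Step 1: Generator produces [0, 3, 6, 9, 12].
Step 2: next(it) consumes first element (0).
Step 3: list(it) collects remaining: [3, 6, 9, 12].
Therefore out = [3, 6, 9, 12].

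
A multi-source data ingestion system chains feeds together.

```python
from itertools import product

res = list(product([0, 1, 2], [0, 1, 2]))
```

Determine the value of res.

Step 1: product([0, 1, 2], [0, 1, 2]) gives all pairs:
  (0, 0)
  (0, 1)
  (0, 2)
  (1, 0)
  (1, 1)
  (1, 2)
  (2, 0)
  (2, 1)
  (2, 2)
Therefore res = [(0, 0), (0, 1), (0, 2), (1, 0), (1, 1), (1, 2), (2, 0), (2, 1), (2, 2)].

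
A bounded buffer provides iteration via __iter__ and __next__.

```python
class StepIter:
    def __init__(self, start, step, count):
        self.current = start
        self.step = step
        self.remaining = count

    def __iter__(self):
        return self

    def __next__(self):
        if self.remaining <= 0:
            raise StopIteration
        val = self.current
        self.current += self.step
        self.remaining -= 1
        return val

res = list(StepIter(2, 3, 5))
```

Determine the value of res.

Step 1: StepIter starts at 2, increments by 3, for 5 steps:
  Yield 2, then current += 3
  Yield 5, then current += 3
  Yield 8, then current += 3
  Yield 11, then current += 3
  Yield 14, then current += 3
Therefore res = [2, 5, 8, 11, 14].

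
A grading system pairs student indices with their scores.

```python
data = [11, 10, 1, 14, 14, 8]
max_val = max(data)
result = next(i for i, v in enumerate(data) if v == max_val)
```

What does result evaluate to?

Step 1: max([11, 10, 1, 14, 14, 8]) = 14.
Step 2: Find first index where value == 14:
  Index 0: 11 != 14
  Index 1: 10 != 14
  Index 2: 1 != 14
  Index 3: 14 == 14, found!
Therefore result = 3.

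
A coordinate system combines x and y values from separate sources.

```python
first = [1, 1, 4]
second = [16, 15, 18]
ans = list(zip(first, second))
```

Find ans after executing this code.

Step 1: zip pairs elements at same index:
  Index 0: (1, 16)
  Index 1: (1, 15)
  Index 2: (4, 18)
Therefore ans = [(1, 16), (1, 15), (4, 18)].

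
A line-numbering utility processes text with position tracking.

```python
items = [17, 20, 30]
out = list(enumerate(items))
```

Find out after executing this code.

Step 1: enumerate pairs each element with its index:
  (0, 17)
  (1, 20)
  (2, 30)
Therefore out = [(0, 17), (1, 20), (2, 30)].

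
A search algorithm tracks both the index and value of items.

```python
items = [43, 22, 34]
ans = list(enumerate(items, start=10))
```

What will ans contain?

Step 1: enumerate with start=10:
  (10, 43)
  (11, 22)
  (12, 34)
Therefore ans = [(10, 43), (11, 22), (12, 34)].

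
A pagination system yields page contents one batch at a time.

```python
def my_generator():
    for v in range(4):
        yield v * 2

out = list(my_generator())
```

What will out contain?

Step 1: For each v in range(4), yield v * 2:
  v=0: yield 0 * 2 = 0
  v=1: yield 1 * 2 = 2
  v=2: yield 2 * 2 = 4
  v=3: yield 3 * 2 = 6
Therefore out = [0, 2, 4, 6].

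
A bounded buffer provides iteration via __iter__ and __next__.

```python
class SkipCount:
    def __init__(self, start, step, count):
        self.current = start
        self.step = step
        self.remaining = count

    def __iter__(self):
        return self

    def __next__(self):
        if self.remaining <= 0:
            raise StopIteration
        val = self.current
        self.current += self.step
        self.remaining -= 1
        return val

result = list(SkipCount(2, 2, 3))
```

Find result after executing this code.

Step 1: SkipCount starts at 2, increments by 2, for 3 steps:
  Yield 2, then current += 2
  Yield 4, then current += 2
  Yield 6, then current += 2
Therefore result = [2, 4, 6].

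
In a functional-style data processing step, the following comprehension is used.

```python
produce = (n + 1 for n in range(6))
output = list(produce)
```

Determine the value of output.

Step 1: For each n in range(6), compute n+1:
  n=0: 0+1 = 1
  n=1: 1+1 = 2
  n=2: 2+1 = 3
  n=3: 3+1 = 4
  n=4: 4+1 = 5
  n=5: 5+1 = 6
Therefore output = [1, 2, 3, 4, 5, 6].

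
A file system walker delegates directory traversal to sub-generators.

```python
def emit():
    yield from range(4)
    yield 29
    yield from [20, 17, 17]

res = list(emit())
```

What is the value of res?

Step 1: Trace yields in order:
  yield 0
  yield 1
  yield 2
  yield 3
  yield 29
  yield 20
  yield 17
  yield 17
Therefore res = [0, 1, 2, 3, 29, 20, 17, 17].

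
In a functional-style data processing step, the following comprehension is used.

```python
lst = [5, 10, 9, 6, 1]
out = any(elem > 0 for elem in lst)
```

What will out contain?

Step 1: Check elem > 0 for each element in [5, 10, 9, 6, 1]:
  5 > 0: True
  10 > 0: True
  9 > 0: True
  6 > 0: True
  1 > 0: True
Step 2: any() returns True.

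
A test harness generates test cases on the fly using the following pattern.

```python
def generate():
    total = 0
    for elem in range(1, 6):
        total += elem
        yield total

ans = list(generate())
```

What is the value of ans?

Step 1: Generator accumulates running sum:
  elem=1: total = 1, yield 1
  elem=2: total = 3, yield 3
  elem=3: total = 6, yield 6
  elem=4: total = 10, yield 10
  elem=5: total = 15, yield 15
Therefore ans = [1, 3, 6, 10, 15].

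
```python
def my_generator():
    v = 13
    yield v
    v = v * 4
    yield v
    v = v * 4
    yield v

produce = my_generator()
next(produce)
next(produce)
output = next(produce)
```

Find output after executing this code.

Step 1: Trace through generator execution:
  Yield 1: v starts at 13, yield 13
  Yield 2: v = 13 * 4 = 52, yield 52
  Yield 3: v = 52 * 4 = 208, yield 208
Step 2: First next() gets 13, second next() gets the second value, third next() yields 208.
Therefore output = 208.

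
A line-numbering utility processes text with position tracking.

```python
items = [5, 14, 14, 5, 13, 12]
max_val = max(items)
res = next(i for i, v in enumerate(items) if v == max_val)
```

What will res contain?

Step 1: max([5, 14, 14, 5, 13, 12]) = 14.
Step 2: Find first index where value == 14:
  Index 0: 5 != 14
  Index 1: 14 == 14, found!
Therefore res = 1.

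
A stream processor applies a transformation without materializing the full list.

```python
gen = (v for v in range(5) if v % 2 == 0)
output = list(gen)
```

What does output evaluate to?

Step 1: Filter range(5) keeping only even values:
  v=0: even, included
  v=1: odd, excluded
  v=2: even, included
  v=3: odd, excluded
  v=4: even, included
Therefore output = [0, 2, 4].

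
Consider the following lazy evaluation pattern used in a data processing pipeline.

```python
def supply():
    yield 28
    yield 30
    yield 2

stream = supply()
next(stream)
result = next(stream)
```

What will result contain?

Step 1: supply() creates a generator.
Step 2: next(stream) yields 28 (consumed and discarded).
Step 3: next(stream) yields 30, assigned to result.
Therefore result = 30.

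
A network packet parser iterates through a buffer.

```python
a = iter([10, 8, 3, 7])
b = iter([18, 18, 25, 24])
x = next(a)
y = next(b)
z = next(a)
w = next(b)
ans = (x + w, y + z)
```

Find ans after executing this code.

Step 1: a iterates [10, 8, 3, 7], b iterates [18, 18, 25, 24].
Step 2: x = next(a) = 10, y = next(b) = 18.
Step 3: z = next(a) = 8, w = next(b) = 18.
Step 4: ans = (10 + 18, 18 + 8) = (28, 26).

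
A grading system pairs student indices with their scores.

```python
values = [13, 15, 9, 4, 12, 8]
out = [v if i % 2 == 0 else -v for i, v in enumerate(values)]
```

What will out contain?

Step 1: For each (i, v), keep v if i is even, negate if odd:
  i=0 (even): keep 13
  i=1 (odd): negate to -15
  i=2 (even): keep 9
  i=3 (odd): negate to -4
  i=4 (even): keep 12
  i=5 (odd): negate to -8
Therefore out = [13, -15, 9, -4, 12, -8].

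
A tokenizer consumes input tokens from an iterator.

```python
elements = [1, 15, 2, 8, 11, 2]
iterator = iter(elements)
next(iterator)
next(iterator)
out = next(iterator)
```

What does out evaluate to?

Step 1: Create iterator over [1, 15, 2, 8, 11, 2].
Step 2: next() consumes 1.
Step 3: next() consumes 15.
Step 4: next() returns 2.
Therefore out = 2.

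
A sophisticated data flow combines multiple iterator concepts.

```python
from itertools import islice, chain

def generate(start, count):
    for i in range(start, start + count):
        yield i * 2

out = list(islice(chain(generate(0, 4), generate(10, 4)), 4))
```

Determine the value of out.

Step 1: generate(0, 4) yields [0, 2, 4, 6].
Step 2: generate(10, 4) yields [20, 22, 24, 26].
Step 3: chain concatenates: [0, 2, 4, 6, 20, 22, 24, 26].
Step 4: islice takes first 4: [0, 2, 4, 6].
Therefore out = [0, 2, 4, 6].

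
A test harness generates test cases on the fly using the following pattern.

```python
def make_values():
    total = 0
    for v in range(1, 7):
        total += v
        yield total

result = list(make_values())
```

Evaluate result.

Step 1: Generator accumulates running sum:
  v=1: total = 1, yield 1
  v=2: total = 3, yield 3
  v=3: total = 6, yield 6
  v=4: total = 10, yield 10
  v=5: total = 15, yield 15
  v=6: total = 21, yield 21
Therefore result = [1, 3, 6, 10, 15, 21].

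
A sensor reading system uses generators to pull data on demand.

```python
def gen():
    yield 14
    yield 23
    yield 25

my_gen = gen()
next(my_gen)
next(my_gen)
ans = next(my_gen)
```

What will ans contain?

Step 1: gen() creates a generator.
Step 2: next(my_gen) yields 14 (consumed and discarded).
Step 3: next(my_gen) yields 23 (consumed and discarded).
Step 4: next(my_gen) yields 25, assigned to ans.
Therefore ans = 25.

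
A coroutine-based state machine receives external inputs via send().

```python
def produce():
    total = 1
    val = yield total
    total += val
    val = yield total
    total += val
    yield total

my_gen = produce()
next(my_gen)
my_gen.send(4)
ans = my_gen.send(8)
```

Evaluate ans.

Step 1: next() -> yield total=1.
Step 2: send(4) -> val=4, total = 1+4 = 5, yield 5.
Step 3: send(8) -> val=8, total = 5+8 = 13, yield 13.
Therefore ans = 13.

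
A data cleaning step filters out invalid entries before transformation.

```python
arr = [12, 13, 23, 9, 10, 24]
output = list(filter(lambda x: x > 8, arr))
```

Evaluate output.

Step 1: Filter elements > 8:
  12: kept
  13: kept
  23: kept
  9: kept
  10: kept
  24: kept
Therefore output = [12, 13, 23, 9, 10, 24].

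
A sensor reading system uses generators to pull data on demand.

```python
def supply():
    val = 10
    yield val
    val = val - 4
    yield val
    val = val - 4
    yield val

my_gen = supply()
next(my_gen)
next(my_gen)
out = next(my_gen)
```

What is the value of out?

Step 1: Trace through generator execution:
  Yield 1: val starts at 10, yield 10
  Yield 2: val = 10 - 4 = 6, yield 6
  Yield 3: val = 6 - 4 = 2, yield 2
Step 2: First next() gets 10, second next() gets the second value, third next() yields 2.
Therefore out = 2.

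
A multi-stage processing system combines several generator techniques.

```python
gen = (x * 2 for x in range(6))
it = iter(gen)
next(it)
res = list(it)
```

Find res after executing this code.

Step 1: Generator produces [0, 2, 4, 6, 8, 10].
Step 2: next(it) consumes first element (0).
Step 3: list(it) collects remaining: [2, 4, 6, 8, 10].
Therefore res = [2, 4, 6, 8, 10].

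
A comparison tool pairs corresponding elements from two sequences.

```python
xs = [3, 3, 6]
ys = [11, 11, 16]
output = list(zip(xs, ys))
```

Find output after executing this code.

Step 1: zip pairs elements at same index:
  Index 0: (3, 11)
  Index 1: (3, 11)
  Index 2: (6, 16)
Therefore output = [(3, 11), (3, 11), (6, 16)].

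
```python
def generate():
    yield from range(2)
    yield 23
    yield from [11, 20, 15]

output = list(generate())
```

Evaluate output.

Step 1: Trace yields in order:
  yield 0
  yield 1
  yield 23
  yield 11
  yield 20
  yield 15
Therefore output = [0, 1, 23, 11, 20, 15].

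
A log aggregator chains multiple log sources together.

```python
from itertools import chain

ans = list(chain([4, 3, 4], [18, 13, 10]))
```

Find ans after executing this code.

Step 1: chain() concatenates iterables: [4, 3, 4] + [18, 13, 10].
Therefore ans = [4, 3, 4, 18, 13, 10].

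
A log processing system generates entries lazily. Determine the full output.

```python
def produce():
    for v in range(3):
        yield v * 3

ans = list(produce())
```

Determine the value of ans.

Step 1: For each v in range(3), yield v * 3:
  v=0: yield 0 * 3 = 0
  v=1: yield 1 * 3 = 3
  v=2: yield 2 * 3 = 6
Therefore ans = [0, 3, 6].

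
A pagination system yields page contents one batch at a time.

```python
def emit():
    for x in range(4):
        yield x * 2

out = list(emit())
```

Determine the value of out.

Step 1: For each x in range(4), yield x * 2:
  x=0: yield 0 * 2 = 0
  x=1: yield 1 * 2 = 2
  x=2: yield 2 * 2 = 4
  x=3: yield 3 * 2 = 6
Therefore out = [0, 2, 4, 6].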